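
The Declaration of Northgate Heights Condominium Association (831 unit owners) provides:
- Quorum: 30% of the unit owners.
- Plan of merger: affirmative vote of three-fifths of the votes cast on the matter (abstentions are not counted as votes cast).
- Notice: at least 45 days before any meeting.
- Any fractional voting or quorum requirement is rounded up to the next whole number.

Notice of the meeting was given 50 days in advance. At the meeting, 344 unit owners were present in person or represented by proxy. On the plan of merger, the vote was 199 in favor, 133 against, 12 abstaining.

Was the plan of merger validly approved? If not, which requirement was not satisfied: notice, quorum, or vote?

Invalid — vote requirement not satisfied.

Notice: 50 days given; 45 required. Satisfied.
Quorum: 30% of 831 = 249.30, rounded up to 250; 344 present. Satisfied.
Vote: requires three-fifths of the votes cast (344 − 12 abstaining = 332); 3/5 of 332 = 199.20, rounded up to 200, so 200 needed; 199 in favor. Not satisfied.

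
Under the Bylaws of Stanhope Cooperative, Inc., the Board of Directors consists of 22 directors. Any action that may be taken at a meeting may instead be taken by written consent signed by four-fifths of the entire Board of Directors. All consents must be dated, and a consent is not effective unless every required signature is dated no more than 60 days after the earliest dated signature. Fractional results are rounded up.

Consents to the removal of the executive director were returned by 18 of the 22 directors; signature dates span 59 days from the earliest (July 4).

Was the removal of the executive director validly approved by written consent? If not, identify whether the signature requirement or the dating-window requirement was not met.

Effective — both the signature and dating-window requirements are satisfied.

Signatures required: four-fifths of 22 — 4/5 of 22 = 17.60, rounded up to 18, so 18 needed; 18 signed. Sufficient.
Dating window: the latest signature is 59 days after the earliest; the limit is 60 days. Within the window.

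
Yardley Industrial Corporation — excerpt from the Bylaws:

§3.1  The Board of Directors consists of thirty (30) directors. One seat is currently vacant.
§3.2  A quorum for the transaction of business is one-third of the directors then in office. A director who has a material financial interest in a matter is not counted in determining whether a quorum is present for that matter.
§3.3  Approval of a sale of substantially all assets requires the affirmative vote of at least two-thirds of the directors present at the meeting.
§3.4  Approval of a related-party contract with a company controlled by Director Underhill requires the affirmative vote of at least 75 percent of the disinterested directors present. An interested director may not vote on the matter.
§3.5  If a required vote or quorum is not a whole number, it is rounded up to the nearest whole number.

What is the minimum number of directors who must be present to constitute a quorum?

1/3 of 29 = 9.67, rounded up to 10.

10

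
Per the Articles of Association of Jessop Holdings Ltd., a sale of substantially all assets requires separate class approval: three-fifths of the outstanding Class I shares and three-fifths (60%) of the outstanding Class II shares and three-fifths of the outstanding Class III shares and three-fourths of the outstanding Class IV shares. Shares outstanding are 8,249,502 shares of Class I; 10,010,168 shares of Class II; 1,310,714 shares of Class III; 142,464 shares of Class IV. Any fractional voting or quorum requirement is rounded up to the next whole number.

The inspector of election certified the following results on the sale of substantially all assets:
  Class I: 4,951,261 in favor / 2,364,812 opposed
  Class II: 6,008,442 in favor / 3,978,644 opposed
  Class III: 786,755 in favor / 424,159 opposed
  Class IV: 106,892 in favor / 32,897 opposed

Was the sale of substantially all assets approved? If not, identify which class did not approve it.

Class I: 3/5 of 8249502 = 4949701.20, rounded up to 4949702; 4,949,702 required, 4,951,261 in favor — approved.
Class II: 3/5 of 10010168 = 6006100.80, rounded up to 6006101; 6,006,101 required, 6,008,442 in favor — approved.
Class III: 3/5 of 1310714 = 786428.40, rounded up to 786429; 786,429 required, 786,755 in favor — approved.
Class IV: 3/4 of 142464 = 106848; 106,848 required, 106,892 in favor — approved.

Approved — every class gave the required vote.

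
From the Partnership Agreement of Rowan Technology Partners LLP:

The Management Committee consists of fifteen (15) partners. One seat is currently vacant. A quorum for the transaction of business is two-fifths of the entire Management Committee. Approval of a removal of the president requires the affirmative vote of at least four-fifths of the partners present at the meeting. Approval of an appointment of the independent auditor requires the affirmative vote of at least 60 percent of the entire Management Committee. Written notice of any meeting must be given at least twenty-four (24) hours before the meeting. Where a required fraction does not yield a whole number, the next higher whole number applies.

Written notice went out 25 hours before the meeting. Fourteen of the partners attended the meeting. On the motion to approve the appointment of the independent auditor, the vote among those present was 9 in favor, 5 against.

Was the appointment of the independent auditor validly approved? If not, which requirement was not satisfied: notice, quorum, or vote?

Notice: 25 hours given; 24 required (25 ≥ 24). Satisfied.
Quorum: 14 present; quorum is 6. Satisfied.
Vote: the appointment of the independent auditor requires three-fifths of the entire Management Committee (15). 3/5 of 15 = 9, so 9 affirmative votes are needed; 9 voted in favor. Satisfied.

Valid — all requirements satisfied.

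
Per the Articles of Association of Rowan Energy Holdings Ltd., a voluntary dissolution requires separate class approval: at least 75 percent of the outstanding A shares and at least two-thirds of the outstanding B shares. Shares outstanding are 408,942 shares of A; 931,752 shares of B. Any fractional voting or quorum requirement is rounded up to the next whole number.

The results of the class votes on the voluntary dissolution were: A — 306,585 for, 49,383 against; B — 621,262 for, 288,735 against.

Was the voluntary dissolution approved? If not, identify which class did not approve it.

A: 3/4 of 408942 = 306706.50, rounded up to 306707; 306,707 required, 306,585 in favor — not approved.
B: 2/3 of 931752 = 621168; 621,168 required, 621,262 in favor — approved.

Not approved — the A shares did not give the required vote.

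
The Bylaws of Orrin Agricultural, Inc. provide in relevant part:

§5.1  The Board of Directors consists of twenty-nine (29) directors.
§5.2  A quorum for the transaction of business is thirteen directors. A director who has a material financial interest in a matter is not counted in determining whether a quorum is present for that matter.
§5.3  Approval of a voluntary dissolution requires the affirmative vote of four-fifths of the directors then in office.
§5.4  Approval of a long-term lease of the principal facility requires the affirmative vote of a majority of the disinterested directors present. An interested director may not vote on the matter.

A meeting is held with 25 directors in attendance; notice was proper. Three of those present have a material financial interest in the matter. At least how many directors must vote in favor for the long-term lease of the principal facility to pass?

12

The long-term lease of the principal facility requires a majority of the disinterested directors present (25 − 3 = 22).
A majority of 22 is 12.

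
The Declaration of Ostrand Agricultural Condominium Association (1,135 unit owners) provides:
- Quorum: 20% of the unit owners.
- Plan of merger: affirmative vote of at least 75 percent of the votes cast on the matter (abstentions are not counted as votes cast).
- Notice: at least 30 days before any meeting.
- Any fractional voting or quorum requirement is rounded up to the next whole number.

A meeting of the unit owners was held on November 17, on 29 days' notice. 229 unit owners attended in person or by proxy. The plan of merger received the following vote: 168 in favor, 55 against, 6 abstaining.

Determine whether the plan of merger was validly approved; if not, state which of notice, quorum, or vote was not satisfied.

Notice: 29 days given; 30 required. Not satisfied.
Quorum: 20% of 1,135 = 227; 229 present. Satisfied.
Vote: requires three-fourths of the votes cast (229 − 6 abstaining = 223); 3/4 of 223 = 167.25, rounded up to 168, so 168 needed; 168 in favor. Satisfied.

Invalid — notice requirement not satisfied.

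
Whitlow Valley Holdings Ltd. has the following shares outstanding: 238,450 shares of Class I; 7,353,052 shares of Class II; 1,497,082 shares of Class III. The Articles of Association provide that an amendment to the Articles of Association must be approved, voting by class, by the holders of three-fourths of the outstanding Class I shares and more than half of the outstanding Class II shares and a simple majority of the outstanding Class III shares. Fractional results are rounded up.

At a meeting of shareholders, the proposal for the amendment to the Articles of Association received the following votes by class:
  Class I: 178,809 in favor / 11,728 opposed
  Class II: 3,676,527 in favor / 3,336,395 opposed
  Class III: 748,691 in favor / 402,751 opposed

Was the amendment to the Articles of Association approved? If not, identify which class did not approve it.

Not approved — the Class I shares did not give the required vote.

Class I: 3/4 of 238450 = 178837.50, rounded up to 178838; 178,838 required, 178,809 in favor — not approved.
Class II: a majority of 7353052 is 3676527; 3,676,527 required, 3,676,527 in favor — approved.
Class III: a majority of 1497082 is 748542; 748,542 required, 748,691 in favor — approved.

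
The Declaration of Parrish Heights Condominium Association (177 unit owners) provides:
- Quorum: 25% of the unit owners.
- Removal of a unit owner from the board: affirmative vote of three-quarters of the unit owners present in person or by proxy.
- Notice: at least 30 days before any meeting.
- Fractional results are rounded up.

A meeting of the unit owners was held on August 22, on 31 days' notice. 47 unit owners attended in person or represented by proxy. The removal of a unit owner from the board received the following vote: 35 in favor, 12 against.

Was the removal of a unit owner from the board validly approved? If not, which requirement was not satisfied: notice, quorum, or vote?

Notice: 31 days given; 30 required. Satisfied.
Quorum: 25% of 177 = 44.25, rounded up to 45; 47 present. Satisfied.
Vote: requires three-fourths of those present (47); 3/4 of 47 = 35.25, rounded up to 36, so 36 needed; 35 in favor. Not satisfied.

Invalid — vote requirement not satisfied.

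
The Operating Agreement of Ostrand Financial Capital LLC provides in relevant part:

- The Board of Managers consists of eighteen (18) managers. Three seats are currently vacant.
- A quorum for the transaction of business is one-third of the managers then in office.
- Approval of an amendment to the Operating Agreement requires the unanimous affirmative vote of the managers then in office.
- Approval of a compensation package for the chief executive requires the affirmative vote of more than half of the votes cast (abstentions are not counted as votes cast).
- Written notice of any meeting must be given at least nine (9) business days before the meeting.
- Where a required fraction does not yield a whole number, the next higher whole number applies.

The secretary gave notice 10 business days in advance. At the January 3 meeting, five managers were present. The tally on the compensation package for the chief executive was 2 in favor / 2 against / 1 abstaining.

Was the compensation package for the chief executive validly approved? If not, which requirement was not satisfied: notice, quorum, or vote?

Invalid — vote requirement not satisfied.

Notice: 10 business days given; 9 required (10 ≥ 9). Satisfied.
Quorum: 5 present; quorum is 5. Satisfied.
Vote: the compensation package for the chief executive requires a majority of the votes cast (5 present − 1 abstaining = 4). A majority of 4 is 3, so 3 affirmative votes are needed; 2 voted in favor. Not satisfied.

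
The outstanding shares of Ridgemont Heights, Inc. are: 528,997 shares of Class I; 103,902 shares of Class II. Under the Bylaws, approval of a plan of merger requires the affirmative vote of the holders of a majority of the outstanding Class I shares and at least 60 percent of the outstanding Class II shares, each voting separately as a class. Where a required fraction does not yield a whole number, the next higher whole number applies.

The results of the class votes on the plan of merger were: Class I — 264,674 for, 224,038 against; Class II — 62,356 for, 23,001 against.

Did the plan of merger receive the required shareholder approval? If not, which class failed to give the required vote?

Class I: a majority of 528997 is 264499; 264,499 required, 264,674 in favor — approved.
Class II: 3/5 of 103902 = 62341.20, rounded up to 62342; 62,342 required, 62,356 in favor — approved.

Approved — every class gave the required vote.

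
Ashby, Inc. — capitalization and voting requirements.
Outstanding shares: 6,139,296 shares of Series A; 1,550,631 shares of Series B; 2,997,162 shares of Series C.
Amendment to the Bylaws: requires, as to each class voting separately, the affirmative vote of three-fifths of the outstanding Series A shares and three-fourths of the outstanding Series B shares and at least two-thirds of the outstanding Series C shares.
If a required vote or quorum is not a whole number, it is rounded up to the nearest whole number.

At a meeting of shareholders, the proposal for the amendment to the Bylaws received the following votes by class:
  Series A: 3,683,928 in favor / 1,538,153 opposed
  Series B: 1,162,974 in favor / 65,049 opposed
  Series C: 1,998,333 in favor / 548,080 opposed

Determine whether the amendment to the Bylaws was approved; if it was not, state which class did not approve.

Series A: 3/5 of 6139296 = 3683577.60, rounded up to 3683578; 3,683,578 required, 3,683,928 in favor — approved.
Series B: 3/4 of 1550631 = 1162973.25, rounded up to 1162974; 1,162,974 required, 1,162,974 in favor — approved.
Series C: 2/3 of 2997162 = 1998108; 1,998,108 required, 1,998,333 in favor — approved.

Approved — every class gave the required vote.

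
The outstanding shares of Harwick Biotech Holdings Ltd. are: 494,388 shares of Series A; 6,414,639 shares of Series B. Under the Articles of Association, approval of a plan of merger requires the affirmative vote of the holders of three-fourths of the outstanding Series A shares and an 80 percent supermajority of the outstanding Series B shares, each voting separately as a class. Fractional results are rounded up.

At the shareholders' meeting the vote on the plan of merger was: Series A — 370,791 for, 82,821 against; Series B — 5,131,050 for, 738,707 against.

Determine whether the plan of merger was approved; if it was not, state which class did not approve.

Series A: 3/4 of 494388 = 370791; 370,791 required, 370,791 in favor — approved.
Series B: 4/5 of 6414639 = 5131711.20, rounded up to 5131712; 5,131,712 required, 5,131,050 in favor — not approved.

Not approved — the Series B shares did not give the required vote.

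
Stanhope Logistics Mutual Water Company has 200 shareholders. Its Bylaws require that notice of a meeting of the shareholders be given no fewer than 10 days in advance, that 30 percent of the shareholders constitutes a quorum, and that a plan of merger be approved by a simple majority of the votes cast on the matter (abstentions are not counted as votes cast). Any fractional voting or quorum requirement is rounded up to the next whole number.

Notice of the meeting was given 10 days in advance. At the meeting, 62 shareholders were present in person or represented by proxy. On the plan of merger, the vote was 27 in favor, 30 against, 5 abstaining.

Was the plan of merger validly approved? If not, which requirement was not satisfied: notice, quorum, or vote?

Notice: 10 days given; 10 required. Satisfied.
Quorum: 30% of 200 = 60; 62 present. Satisfied.
Vote: requires a majority of the votes cast (62 − 5 abstaining = 57); a majority of 57 is 29, so 29 needed; 27 in favor. Not satisfied.

Invalid — vote requirement not satisfied.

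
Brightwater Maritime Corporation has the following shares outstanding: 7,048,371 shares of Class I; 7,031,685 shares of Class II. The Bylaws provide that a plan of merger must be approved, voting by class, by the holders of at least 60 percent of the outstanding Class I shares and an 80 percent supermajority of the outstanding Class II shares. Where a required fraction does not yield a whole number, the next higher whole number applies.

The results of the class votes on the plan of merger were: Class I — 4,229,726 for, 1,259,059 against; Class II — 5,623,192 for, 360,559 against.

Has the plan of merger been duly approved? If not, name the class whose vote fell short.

Class I: 3/5 of 7048371 = 4229022.60, rounded up to 4229023; 4,229,023 required, 4,229,726 in favor — approved.
Class II: 4/5 of 7031685 = 5625348; 5,625,348 required, 5,623,192 in favor — not approved.

Not approved — the Class II shares did not give the required vote.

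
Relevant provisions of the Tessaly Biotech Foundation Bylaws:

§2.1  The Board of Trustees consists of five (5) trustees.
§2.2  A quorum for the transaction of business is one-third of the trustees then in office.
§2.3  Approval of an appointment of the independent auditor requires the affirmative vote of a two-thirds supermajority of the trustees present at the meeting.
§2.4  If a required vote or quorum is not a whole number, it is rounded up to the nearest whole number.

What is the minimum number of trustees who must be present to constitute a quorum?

1/3 of 5 = 1.67, rounded up to 2.

2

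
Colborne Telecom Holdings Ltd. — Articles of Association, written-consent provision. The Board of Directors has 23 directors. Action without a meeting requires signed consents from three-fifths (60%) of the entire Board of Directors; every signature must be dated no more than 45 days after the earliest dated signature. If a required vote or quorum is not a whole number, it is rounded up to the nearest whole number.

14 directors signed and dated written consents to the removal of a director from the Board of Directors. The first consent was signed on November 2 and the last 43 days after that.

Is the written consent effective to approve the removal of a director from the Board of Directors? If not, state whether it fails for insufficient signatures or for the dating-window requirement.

Signatures required: three-fifths (60%) of 23 — 3/5 of 23 = 13.80, rounded up to 14, so 14 needed; 14 signed. Sufficient.
Dating window: the latest signature is 43 days after the earliest; the limit is 45 days. Within the window.

Effective — both the signature and dating-window requirements are satisfied.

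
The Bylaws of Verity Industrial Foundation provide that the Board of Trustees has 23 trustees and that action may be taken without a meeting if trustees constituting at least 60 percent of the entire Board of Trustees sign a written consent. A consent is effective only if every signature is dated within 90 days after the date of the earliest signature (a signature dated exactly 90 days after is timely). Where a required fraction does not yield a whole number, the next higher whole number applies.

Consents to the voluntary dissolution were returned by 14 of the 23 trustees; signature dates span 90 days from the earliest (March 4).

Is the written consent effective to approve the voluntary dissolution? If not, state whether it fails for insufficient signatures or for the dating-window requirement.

Effective — both the signature and dating-window requirements are satisfied.

Signatures required: at least 60 percent of 23 — 3/5 of 23 = 13.80, rounded up to 14, so 14 needed; 14 signed. Sufficient.
Dating window: the latest signature is 90 days after the earliest; the limit is 90 days. Within the window.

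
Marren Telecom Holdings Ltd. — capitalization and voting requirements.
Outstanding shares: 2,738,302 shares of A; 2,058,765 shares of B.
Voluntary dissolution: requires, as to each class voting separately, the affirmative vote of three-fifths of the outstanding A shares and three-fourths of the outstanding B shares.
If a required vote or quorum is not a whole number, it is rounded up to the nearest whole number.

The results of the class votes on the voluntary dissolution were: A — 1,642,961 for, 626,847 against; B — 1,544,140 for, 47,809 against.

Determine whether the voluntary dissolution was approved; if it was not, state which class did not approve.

A: 3/5 of 2738302 = 1642981.20, rounded up to 1642982; 1,642,982 required, 1,642,961 in favor — not approved.
B: 3/4 of 2058765 = 1544073.75, rounded up to 1544074; 1,544,074 required, 1,544,140 in favor — approved.

Not approved — the A shares did not give the required vote.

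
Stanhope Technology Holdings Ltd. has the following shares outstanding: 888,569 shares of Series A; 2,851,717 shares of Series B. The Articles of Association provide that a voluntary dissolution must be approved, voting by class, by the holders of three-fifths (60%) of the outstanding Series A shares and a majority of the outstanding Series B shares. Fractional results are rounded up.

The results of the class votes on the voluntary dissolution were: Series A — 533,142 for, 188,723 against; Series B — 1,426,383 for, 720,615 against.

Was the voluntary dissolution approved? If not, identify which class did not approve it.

Series A: 3/5 of 888569 = 533141.40, rounded up to 533142; 533,142 required, 533,142 in favor — approved.
Series B: a majority of 2851717 is 1425859; 1,425,859 required, 1,426,383 in favor — approved.

Approved — every class gave the required vote.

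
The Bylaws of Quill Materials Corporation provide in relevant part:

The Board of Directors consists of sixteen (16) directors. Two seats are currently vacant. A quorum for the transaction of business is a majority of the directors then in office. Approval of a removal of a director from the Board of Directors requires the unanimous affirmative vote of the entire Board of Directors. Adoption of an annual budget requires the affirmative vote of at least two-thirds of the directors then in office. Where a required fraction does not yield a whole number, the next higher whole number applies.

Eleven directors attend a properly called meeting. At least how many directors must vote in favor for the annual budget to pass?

The annual budget requires two-thirds of the directors then in office (14).
2/3 of 14 = 9.33, rounded up to 10.

10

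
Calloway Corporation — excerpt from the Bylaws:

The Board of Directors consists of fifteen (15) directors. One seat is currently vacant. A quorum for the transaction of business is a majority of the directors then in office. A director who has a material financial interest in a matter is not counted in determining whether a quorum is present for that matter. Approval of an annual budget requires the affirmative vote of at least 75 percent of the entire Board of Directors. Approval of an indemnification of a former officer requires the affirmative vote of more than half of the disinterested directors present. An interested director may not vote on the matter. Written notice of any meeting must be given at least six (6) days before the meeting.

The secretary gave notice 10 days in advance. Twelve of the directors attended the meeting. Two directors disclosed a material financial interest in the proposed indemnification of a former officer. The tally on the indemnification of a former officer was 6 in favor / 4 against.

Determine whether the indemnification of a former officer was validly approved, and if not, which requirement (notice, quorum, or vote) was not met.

Notice: 10 days given; 6 required (10 ≥ 6). Satisfied.
Quorum: 12 present, but the 2 interested directors do not count, leaving 10. Quorum is 8. Satisfied.
Vote: the indemnification of a former officer requires a majority of the disinterested directors present (12 − 2 = 10). A majority of 10 is 6, so 6 affirmative votes are needed; 6 voted in favor. Satisfied.

Valid — all requirements satisfied.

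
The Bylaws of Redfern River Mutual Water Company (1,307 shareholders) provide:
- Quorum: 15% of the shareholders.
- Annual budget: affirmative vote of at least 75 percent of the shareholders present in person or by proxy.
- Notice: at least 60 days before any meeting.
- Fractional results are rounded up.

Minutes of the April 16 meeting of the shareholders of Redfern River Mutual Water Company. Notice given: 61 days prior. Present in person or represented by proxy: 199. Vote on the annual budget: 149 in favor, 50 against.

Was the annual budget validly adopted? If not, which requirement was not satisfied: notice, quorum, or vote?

Invalid — vote requirement not satisfied.

Notice: 61 days given; 60 required. Satisfied.
Quorum: 15% of 1,307 = 196.05, rounded up to 197; 199 present. Satisfied.
Vote: requires three-fourths of those present (199); 3/4 of 199 = 149.25, rounded up to 150, so 150 needed; 149 in favor. Not satisfied.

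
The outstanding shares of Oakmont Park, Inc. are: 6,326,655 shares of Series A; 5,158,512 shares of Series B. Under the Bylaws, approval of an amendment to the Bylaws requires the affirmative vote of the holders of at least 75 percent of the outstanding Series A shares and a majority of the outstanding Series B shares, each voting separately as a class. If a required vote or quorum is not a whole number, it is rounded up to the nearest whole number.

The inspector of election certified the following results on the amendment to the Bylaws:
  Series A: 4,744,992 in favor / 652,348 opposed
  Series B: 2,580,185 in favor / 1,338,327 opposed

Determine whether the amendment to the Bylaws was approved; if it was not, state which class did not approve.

Approved — every class gave the required vote.

Series A: 3/4 of 6326655 = 4744991.25, rounded up to 4744992; 4,744,992 required, 4,744,992 in favor — approved.
Series B: a majority of 5158512 is 2579257; 2,579,257 required, 2,580,185 in favor — approved.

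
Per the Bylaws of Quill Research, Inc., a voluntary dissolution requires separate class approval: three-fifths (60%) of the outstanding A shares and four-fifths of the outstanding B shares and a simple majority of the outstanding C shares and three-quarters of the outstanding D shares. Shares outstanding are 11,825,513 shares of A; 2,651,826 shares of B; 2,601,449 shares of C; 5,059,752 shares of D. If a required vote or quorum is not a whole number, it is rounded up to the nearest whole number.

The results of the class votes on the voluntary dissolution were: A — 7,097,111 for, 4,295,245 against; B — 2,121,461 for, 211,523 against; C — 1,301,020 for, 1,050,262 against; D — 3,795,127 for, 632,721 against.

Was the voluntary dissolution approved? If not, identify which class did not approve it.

Approved — every class gave the required vote.

A: 3/5 of 11825513 = 7095307.80, rounded up to 7095308; 7,095,308 required, 7,097,111 in favor — approved.
B: 4/5 of 2651826 = 2121460.80, rounded up to 2121461; 2,121,461 required, 2,121,461 in favor — approved.
C: a majority of 2601449 is 1300725; 1,300,725 required, 1,301,020 in favor — approved.
D: 3/4 of 5059752 = 3794814; 3,794,814 required, 3,795,127 in favor — approved.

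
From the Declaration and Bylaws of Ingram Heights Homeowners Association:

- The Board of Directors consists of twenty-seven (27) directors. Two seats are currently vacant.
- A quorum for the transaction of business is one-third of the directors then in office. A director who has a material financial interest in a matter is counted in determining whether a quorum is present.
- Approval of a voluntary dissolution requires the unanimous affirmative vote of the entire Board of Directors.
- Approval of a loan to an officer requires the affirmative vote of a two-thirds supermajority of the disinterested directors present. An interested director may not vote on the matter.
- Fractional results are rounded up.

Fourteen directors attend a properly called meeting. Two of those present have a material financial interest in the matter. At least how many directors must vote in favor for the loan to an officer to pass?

The loan to an officer requires two-thirds of the disinterested directors present (14 − 2 = 12).
2/3 of 12 = 8.

8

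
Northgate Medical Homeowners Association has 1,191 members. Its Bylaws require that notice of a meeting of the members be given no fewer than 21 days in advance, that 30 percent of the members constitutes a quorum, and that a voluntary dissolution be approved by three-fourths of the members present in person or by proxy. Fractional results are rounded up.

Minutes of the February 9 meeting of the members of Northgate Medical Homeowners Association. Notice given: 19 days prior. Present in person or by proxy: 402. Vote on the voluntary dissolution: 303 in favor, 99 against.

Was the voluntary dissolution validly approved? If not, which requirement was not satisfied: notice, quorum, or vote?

Notice: 19 days given; 21 required. Not satisfied.
Quorum: 30% of 1,191 = 357.30, rounded up to 358; 402 present. Satisfied.
Vote: requires three-fourths of those present (402); 3/4 of 402 = 301.50, rounded up to 302, so 302 needed; 303 in favor. Satisfied.

Invalid — notice requirement not satisfied.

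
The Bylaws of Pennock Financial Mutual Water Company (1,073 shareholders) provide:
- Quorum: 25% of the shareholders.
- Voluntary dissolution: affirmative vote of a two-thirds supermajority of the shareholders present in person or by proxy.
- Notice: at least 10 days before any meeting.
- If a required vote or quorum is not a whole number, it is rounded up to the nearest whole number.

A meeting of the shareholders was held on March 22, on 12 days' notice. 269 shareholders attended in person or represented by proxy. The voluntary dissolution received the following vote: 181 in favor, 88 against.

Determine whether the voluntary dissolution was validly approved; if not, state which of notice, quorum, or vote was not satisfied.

Notice: 12 days given; 10 required. Satisfied.
Quorum: 25% of 1,073 = 268.25, rounded up to 269; 269 present. Satisfied.
Vote: requires two-thirds of those present (269); 2/3 of 269 = 179.33, rounded up to 180, so 180 needed; 181 in favor. Satisfied.

Valid — all requirements satisfied.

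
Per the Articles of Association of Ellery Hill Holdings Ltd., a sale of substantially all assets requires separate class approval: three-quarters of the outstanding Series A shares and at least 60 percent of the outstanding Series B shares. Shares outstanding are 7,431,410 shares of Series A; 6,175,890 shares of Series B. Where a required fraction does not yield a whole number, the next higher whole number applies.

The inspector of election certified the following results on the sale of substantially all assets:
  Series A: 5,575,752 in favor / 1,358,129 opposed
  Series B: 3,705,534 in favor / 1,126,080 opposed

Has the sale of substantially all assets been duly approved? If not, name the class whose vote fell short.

Approved — every class gave the required vote.

Series A: 3/4 of 7431410 = 5573557.50, rounded up to 5573558; 5,573,558 required, 5,575,752 in favor — approved.
Series B: 3/5 of 6175890 = 3705534; 3,705,534 required, 3,705,534 in favor — approved.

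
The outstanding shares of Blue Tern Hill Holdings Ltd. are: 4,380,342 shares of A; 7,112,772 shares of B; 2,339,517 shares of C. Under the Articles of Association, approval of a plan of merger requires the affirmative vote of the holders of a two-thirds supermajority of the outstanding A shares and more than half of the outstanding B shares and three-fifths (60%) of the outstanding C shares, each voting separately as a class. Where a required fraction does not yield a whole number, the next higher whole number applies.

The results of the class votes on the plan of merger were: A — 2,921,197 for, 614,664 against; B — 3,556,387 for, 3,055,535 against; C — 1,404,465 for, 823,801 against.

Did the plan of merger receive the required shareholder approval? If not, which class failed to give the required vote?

Approved — every class gave the required vote.

A: 2/3 of 4380342 = 2920228; 2,920,228 required, 2,921,197 in favor — approved.
B: a majority of 7112772 is 3556387; 3,556,387 required, 3,556,387 in favor — approved.
C: 3/5 of 2339517 = 1403710.20, rounded up to 1403711; 1,403,711 required, 1,404,465 in favor — approved.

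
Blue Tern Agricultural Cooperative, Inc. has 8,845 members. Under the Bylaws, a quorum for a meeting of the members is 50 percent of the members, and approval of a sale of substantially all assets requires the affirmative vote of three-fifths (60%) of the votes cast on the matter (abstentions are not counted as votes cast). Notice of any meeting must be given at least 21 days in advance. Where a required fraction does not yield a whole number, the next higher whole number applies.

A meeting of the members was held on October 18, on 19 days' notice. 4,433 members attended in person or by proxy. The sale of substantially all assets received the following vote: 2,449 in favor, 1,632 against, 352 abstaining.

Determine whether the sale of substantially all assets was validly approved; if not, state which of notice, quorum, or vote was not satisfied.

Notice: 19 days given; 21 required. Not satisfied.
Quorum: 50% of 8,845 = 4,422.50, rounded up to 4,423; 4,433 present. Satisfied.
Vote: requires three-fifths of the votes cast (4,433 − 352 abstaining = 4,081); 3/5 of 4081 = 2448.60, rounded up to 2449, so 2,449 needed; 2,449 in favor. Satisfied.

Invalid — notice requirement not satisfied.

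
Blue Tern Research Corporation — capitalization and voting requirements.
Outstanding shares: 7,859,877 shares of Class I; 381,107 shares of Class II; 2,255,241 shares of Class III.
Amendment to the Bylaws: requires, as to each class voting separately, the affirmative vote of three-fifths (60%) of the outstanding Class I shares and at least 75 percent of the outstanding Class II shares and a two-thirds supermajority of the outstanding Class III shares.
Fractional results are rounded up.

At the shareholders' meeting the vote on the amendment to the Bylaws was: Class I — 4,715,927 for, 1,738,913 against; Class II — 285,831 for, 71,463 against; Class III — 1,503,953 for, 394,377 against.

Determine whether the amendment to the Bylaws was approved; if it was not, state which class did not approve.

Class I: 3/5 of 7859877 = 4715926.20, rounded up to 4715927; 4,715,927 required, 4,715,927 in favor — approved.
Class II: 3/4 of 381107 = 285830.25, rounded up to 285831; 285,831 required, 285,831 in favor — approved.
Class III: 2/3 of 2255241 = 1503494; 1,503,494 required, 1,503,953 in favor — approved.

Approved — every class gave the required vote.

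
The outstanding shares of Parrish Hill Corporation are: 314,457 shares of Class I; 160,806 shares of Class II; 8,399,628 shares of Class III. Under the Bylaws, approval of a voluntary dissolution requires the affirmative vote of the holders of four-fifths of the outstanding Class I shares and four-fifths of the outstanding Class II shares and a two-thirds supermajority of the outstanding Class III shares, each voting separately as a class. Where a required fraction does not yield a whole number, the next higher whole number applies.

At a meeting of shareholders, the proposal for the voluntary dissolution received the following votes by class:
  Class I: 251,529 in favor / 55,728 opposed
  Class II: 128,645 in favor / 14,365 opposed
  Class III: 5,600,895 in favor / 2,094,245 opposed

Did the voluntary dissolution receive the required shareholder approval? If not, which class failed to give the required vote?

Class I: 4/5 of 314457 = 251565.60, rounded up to 251566; 251,566 required, 251,529 in favor — not approved.
Class II: 4/5 of 160806 = 128644.80, rounded up to 128645; 128,645 required, 128,645 in favor — approved.
Class III: 2/3 of 8399628 = 5599752; 5,599,752 required, 5,600,895 in favor — approved.

Not approved — the Class I shares did not give the required vote.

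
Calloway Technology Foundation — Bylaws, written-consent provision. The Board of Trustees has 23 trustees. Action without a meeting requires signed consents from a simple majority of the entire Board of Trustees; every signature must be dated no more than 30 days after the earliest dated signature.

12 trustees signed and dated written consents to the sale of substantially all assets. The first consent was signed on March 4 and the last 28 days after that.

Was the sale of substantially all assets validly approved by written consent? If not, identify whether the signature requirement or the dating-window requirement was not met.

Signatures required: a simple majority of 23 — a majority of 23 is 12, so 12 needed; 12 signed. Sufficient.
Dating window: the latest signature is 28 days after the earliest; the limit is 30 days. Within the window.

Effective — both the signature and dating-window requirements are satisfied.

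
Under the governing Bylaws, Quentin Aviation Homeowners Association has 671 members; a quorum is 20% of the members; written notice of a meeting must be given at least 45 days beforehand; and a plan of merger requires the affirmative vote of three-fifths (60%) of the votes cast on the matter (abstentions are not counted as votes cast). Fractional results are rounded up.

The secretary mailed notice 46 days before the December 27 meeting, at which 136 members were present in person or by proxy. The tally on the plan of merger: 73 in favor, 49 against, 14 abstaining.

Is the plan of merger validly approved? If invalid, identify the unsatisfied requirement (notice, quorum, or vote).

Notice: 46 days given; 45 required. Satisfied.
Quorum: 20% of 671 = 134.20, rounded up to 135; 136 present. Satisfied.
Vote: requires three-fifths of the votes cast (136 − 14 abstaining = 122); 3/5 of 122 = 73.20, rounded up to 74, so 74 needed; 73 in favor. Not satisfied.

Invalid — vote requirement not satisfied.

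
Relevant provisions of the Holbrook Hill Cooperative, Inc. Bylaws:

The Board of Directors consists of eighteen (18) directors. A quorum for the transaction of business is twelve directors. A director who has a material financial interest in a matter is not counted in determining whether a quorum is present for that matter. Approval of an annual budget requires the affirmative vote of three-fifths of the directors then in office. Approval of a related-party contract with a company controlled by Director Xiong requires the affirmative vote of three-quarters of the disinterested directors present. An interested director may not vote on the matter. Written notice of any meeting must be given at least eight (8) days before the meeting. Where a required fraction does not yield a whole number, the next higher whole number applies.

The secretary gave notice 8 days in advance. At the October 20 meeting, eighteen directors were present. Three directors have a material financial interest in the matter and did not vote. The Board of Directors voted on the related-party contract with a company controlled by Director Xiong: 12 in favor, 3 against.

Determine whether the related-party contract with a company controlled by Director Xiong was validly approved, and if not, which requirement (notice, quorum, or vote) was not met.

Notice: 8 days given; 8 required (8 ≥ 8). Satisfied.
Quorum: 18 present, but the 3 interested directors do not count, leaving 15. Quorum is 12. Satisfied.
Vote: the related-party contract with a company controlled by Director Xiong requires three-fourths of the disinterested directors present (18 − 3 = 15). 3/4 of 15 = 11.25, rounded up to 12, so 12 affirmative votes are needed; 12 voted in favor. Satisfied.

Valid — all requirements satisfied.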